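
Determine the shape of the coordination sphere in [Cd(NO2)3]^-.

trigonal planar

Summing ligand charges against the −1 overall charge gives an oxidation state of +2 for cadmium.
Cd sits in group 12, so the d-electron count is 12 − 2 = 10.
Coordination number: 3.
Three ligands around a d¹⁰ centre minimise repulsion in a trigonal-planar arrangement.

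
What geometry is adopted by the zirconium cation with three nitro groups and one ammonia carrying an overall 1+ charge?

tetrahedral

Each nitro (N-bound nitrite) is −1; ammonia is neutral; balancing the +1 overall charge requires Zr(IV).
Zirconium is a group-4 element; Zr(IV) is therefore d⁰.
Coordination number: 4.
A d⁰ ion has no crystal-field stabilisation preference between square planar and tetrahedral, so four ligands adopt the sterically favoured tetrahedral geometry.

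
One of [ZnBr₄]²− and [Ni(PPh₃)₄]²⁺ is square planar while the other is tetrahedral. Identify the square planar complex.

For [ZnBr₄]²−: Each bromide is −1; balancing the −2 overall charge requires Zn(II). Zinc is a group-12 element; Zn(II) is therefore d¹⁰. A d¹⁰ ion has no crystal-field stabilisation preference between square planar and tetrahedral, so four ligands adopt the sterically favoured tetrahedral geometry. → tetrahedral.
For [Ni(PPh₃)₄]²⁺: Summing ligand charges against the +2 overall charge gives an oxidation state of +2 for nickel. Ni sits in group 10, so the d-electron count is 10 − 2 = 8. Triphenylphosphine is a strong-field ligand (high in the spectrochemical series). A 3d d⁸ ion with strong-field ligands gains enough CFSE to favour square planar over tetrahedral. → square planar.

[Ni(PPh₃)₄]²⁺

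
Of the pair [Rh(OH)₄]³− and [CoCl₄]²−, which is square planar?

[Rh(OH)₄]³−

For [Rh(OH)₄]³−: Summing ligand charges against the −3 overall charge gives an oxidation state of +1 for rhodium. Group 9 minus oxidation state 1 gives a d⁸ configuration. A 4d d⁸ ion has a large crystal-field splitting; square planar leaves the high-energy d_{x²−y²} orbital empty and maximises CFSE. → square planar.
For [CoCl₄]²−: Each chloride is −1; balancing the −2 overall charge requires Co(II). Group 9 minus oxidation state 2 gives a d⁷ configuration. For a high-spin 3d d⁷ ion with weak-field ligands the small Δₜ gives little square-planar CFSE advantage, so four ligands adopt the sterically favoured tetrahedral geometry. → tetrahedral.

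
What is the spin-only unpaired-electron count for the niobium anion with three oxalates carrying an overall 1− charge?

Summing ligand charges against the −1 overall charge gives an oxidation state of +5 for niobium.
Group 5 minus oxidation state 5 gives a d⁰ configuration.
Counting donor atoms: 3×oxalate (bidentate) → 6 donors. Coordination number = 6.
In an octahedral field the d⁰ configuration is t₂g⁰e_g⁰, giving 0 unpaired electrons.

0 unpaired electrons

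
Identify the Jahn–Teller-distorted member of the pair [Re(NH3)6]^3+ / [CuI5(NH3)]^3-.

[Re(NH3)6]^3+: Summing ligand charges against the +3 overall charge gives an oxidation state of +3 for rhenium. Group 7 minus oxidation state 3 gives a d⁴ configuration. A 5d ion has a large Δₒ and is invariably low-spin. The d⁴ configuration leaves the e_g set evenly filled (or empty) — no strong Jahn–Teller driving force.
[CuI5(NH3)]^3-: Ligand charges: each iodide is −1; ammonia is neutral. With an overall charge of −3 the copper centre must be in the +2 oxidation state. Group 11 minus oxidation state 2 gives a d⁹ configuration. The t₂g⁶e_g³ configuration has an unevenly filled e_g set; the Jahn–Teller theorem predicts a tetragonal distortion (typically axial elongation) to lift the degeneracy.

[CuI5(NH3)]^3-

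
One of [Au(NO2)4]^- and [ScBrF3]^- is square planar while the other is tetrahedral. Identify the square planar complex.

For [Au(NO2)4]^-: Each nitro (N-bound nitrite) is −1; balancing the −1 overall charge requires Au(III). Group 11 minus oxidation state 3 gives a d⁸ configuration. A 5d d⁸ ion has a large crystal-field splitting; square planar leaves the high-energy d_{x²−y²} orbital empty and maximises CFSE. → square planar.
For [ScBrF3]^-: Ligand charges: each bromide is −1; each fluoride is −1. With an overall charge of −1 the scandium centre must be in the +3 oxidation state. Sc sits in group 3, so the d-electron count is 3 − 3 = 0. A d⁰ ion has no crystal-field stabilisation preference between square planar and tetrahedral, so four ligands adopt the sterically favoured tetrahedral geometry. → tetrahedral.

[Au(NO2)4]^-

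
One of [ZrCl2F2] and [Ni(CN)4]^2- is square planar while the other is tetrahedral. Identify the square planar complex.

[Ni(CN)4]^2-

For [ZrCl2F2]: Summing ligand charges against the 0 overall charge gives an oxidation state of +4 for zirconium. Group 4 minus oxidation state 4 gives a d⁰ configuration. A d⁰ ion has no crystal-field stabilisation preference between square planar and tetrahedral, so four ligands adopt the sterically favoured tetrahedral geometry. → tetrahedral.
For [Ni(CN)4]^2-: Summing ligand charges against the −2 overall charge gives an oxidation state of +2 for nickel. Nickel is a group-10 element; Ni(II) is therefore d⁸. Cyanide is a strong-field ligand (high in the spectrochemical series). A 3d d⁸ ion with strong-field ligands gains enough CFSE to favour square planar over tetrahedral. → square planar.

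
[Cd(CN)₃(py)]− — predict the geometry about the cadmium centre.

Summing ligand charges against the −1 overall charge gives an oxidation state of +2 for cadmium.
Group 12 minus oxidation state 2 gives a d¹⁰ configuration.
With 4 monodentate ligands the coordination number is 4.
A d¹⁰ ion has no crystal-field stabilisation preference between square planar and tetrahedral, so four ligands adopt the sterically favoured tetrahedral geometry.

tetrahedral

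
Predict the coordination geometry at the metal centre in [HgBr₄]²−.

tetrahedral

Ligand charges: each bromide is −1. With an overall charge of −2 the mercury centre must be in the +2 oxidation state.
Hg sits in group 12, so the d-electron count is 12 − 2 = 10.
With 4 monodentate ligands the coordination number is 4.
A d¹⁰ ion has no crystal-field stabilisation preference between square planar and tetrahedral, so four ligands adopt the sterically favoured tetrahedral geometry.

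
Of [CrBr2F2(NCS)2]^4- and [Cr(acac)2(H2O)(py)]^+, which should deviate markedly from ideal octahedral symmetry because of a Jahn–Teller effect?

[CrBr2F2(NCS)2]^4-: Summing ligand charges against the −4 overall charge gives an oxidation state of +2 for chromium. Chromium is a group-6 element; Cr(II) is therefore d⁴. Bromide, fluoride, and isothiocyanate are weak-field ligands for a first-row metal, so the complex is high-spin. The t₂g³e_g¹ (high-spin) configuration has an unevenly filled e_g set; the Jahn–Teller theorem predicts a tetragonal distortion (typically axial elongation) to lift the degeneracy.
[Cr(acac)2(H2O)(py)]^+: Ligand charges: each acetylacetonate is −1; water is neutral; pyridine is neutral. With an overall charge of +1 the chromium centre must be in the +3 oxidation state. Cr sits in group 6, so the d-electron count is 6 − 3 = 3. The d³ configuration leaves the e_g set evenly filled (or empty) — no strong Jahn–Teller driving force.

[CrBr2F2(NCS)2]^4-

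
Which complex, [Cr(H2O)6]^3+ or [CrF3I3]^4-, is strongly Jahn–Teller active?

[Cr(H2O)6]^3+: Summing ligand charges against the +3 overall charge gives an oxidation state of +3 for chromium. Chromium is a group-6 element; Cr(III) is therefore d³. The d³ configuration leaves the e_g set evenly filled (or empty) — no strong Jahn–Teller driving force.
[CrF3I3]^4-: Ligand charges: each fluoride is −1; each iodide is −1. With an overall charge of −4 the chromium centre must be in the +2 oxidation state. Cr sits in group 6, so the d-electron count is 6 − 2 = 4. Fluoride and iodide are weak-field ligands for a first-row metal, so the complex is high-spin. The t₂g³e_g¹ (high-spin) configuration has an unevenly filled e_g set; the Jahn–Teller theorem predicts a tetragonal distortion (typically axial elongation) to lift the degeneracy.

[CrF3I3]^4-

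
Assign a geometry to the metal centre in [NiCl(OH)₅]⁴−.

octahedral

Each chloride is −1; each hydroxide is −1; balancing the −4 overall charge requires Ni(II).
Nickel is a group-10 element; Ni(II) is therefore d⁸.
With 6 monodentate ligands the coordination number is 6.
Six donors around a single metal centre give an octahedral coordination sphere.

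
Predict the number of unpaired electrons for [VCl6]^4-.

3

Each chloride is −1; balancing the −4 overall charge requires V(II).
V sits in group 5, so the d-electron count is 5 − 2 = 3.
In an octahedral field the d³ configuration is t₂g³e_g⁰ (only one arrangement possible), giving 3 unpaired electrons.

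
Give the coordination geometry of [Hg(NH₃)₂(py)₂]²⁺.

Summing ligand charges against the +2 overall charge gives an oxidation state of +2 for mercury.
Mercury is a group-12 element; Hg(II) is therefore d¹⁰.
Coordination number: 4.
A d¹⁰ ion has no crystal-field stabilisation preference between square planar and tetrahedral, so four ligands adopt the sterically favoured tetrahedral geometry.

tetrahedral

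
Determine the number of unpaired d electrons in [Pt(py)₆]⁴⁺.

Pyridine is neutral; balancing the +4 overall charge requires Pt(IV).
Group 10 minus oxidation state 4 gives a d⁶ configuration.
The spin state decides the count: a 5d ion has a large Δₒ and is invariably low-spin.
An octahedral low-spin d⁶ ion is t₂g⁶e_g⁰, giving 0 unpaired electrons.

0 unpaired electrons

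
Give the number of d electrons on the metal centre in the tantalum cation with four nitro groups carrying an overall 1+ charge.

Each nitro (N-bound nitrite) is −1; balancing the +1 overall charge requires Ta(V).
Group 5 minus oxidation state 5 gives a d⁰ configuration.

d⁰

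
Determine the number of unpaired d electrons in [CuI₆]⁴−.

1 unpaired electron

Ligand charges: each iodide is −1. With an overall charge of −4 the copper centre must be in the +2 oxidation state.
Copper is a group-11 element; Cu(II) is therefore d⁹.
In an octahedral field the d⁹ configuration is t₂g⁶e_g³ (only one arrangement possible), giving 1 unpaired electron.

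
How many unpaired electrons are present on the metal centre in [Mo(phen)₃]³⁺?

3

Ligand charges: 1,10-phenanthroline is neutral. With an overall charge of +3 the molybdenum centre must be in the +3 oxidation state.
Molybdenum is a group-6 element; Mo(III) is therefore d³.
Counting donor atoms: 3×1,10-phenanthroline (bidentate) → 6 donors. Coordination number = 6.
In an octahedral field the d³ configuration is t₂g³e_g⁰ (only one arrangement possible), giving 3 unpaired electrons.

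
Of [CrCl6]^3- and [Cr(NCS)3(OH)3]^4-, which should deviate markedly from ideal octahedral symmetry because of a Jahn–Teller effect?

[CrCl6]^3-: Summing ligand charges against the −3 overall charge gives an oxidation state of +3 for chromium. Chromium is a group-6 element; Cr(III) is therefore d³. The d³ configuration leaves the e_g set evenly filled (or empty) — no strong Jahn–Teller driving force.
[Cr(NCS)3(OH)3]^4-: Summing ligand charges against the −4 overall charge gives an oxidation state of +2 for chromium. Group 6 minus oxidation state 2 gives a d⁴ configuration. Hydroxide and isothiocyanate are weak-field ligands for a first-row metal, so the complex is high-spin. The t₂g³e_g¹ (high-spin) configuration has an unevenly filled e_g set; the Jahn–Teller theorem predicts a tetragonal distortion (typically axial elongation) to lift the degeneracy.

[Cr(NCS)3(OH)3]^4-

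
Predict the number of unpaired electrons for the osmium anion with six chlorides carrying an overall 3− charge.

1 unpaired electron

Each chloride is −1; balancing the −3 overall charge requires Os(III).
Os sits in group 8, so the d-electron count is 8 − 3 = 5.
The spin state decides the count: a 5d ion has a large Δₒ and is invariably low-spin.
An octahedral low-spin d⁵ ion is t₂g⁵e_g⁰, giving 1 unpaired electron.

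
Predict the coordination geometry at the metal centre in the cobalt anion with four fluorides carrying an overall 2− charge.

Ligand charges: each fluoride is −1. With an overall charge of −2 the cobalt centre must be in the +2 oxidation state.
Cobalt is a group-9 element; Co(II) is therefore d⁷.
With 4 monodentate ligands the coordination number is 4.
Fluoride is a weak-field ligand.
For a high-spin 3d d⁷ ion with weak-field ligands the small Δₜ gives little square-planar CFSE advantage, so four ligands adopt the sterically favoured tetrahedral geometry.

tetrahedral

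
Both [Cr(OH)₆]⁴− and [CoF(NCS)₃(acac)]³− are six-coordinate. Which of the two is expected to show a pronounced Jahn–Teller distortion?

[Cr(OH)₆]⁴−: Summing ligand charges against the −4 overall charge gives an oxidation state of +2 for chromium. Group 6 minus oxidation state 2 gives a d⁴ configuration. Hydroxide is a weak-field ligand for a first-row metal, so the complex is high-spin. The t₂g³e_g¹ (high-spin) configuration has an unevenly filled e_g set; the Jahn–Teller theorem predicts a tetragonal distortion (typically axial elongation) to lift the degeneracy.
[CoF(NCS)₃(acac)]³−: Each fluoride is −1; each isothiocyanate is −1; each acetylacetonate is −1; balancing the −3 overall charge requires Co(II). Group 9 minus oxidation state 2 gives a d⁷ configuration. Acetylacetonate, fluoride, and isothiocyanate are weak-field ligands for a first-row metal, so the complex is high-spin. The d⁷ configuration leaves the e_g set evenly filled (or empty) — no strong Jahn–Teller driving force.

[Cr(OH)₆]⁴−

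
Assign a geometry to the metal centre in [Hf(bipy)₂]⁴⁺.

tetrahedral

2,2′-bipyridine is neutral; balancing the +4 overall charge requires Hf(IV).
Group 4 minus oxidation state 4 gives a d⁰ configuration.
Counting donor atoms: 2×2,2′-bipyridine (bidentate) → 4 donors. Coordination number = 4.
A d⁰ ion has no crystal-field stabilisation preference between square planar and tetrahedral, so four ligands adopt the sterically favoured tetrahedral geometry.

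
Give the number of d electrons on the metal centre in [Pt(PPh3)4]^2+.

d8

Ligand charges: triphenylphosphine is neutral. With an overall charge of +2 the platinum centre must be in the +2 oxidation state.
Group 10 minus oxidation state 2 gives a d⁸ configuration.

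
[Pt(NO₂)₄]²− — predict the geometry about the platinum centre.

Each nitro (N-bound nitrite) is −1; balancing the −2 overall charge requires Pt(II).
Platinum is a group-10 element; Pt(II) is therefore d⁸.
With 4 monodentate ligands the coordination number is 4.
A 5d d⁸ ion has a large crystal-field splitting; square planar leaves the high-energy d_{x²−y²} orbital empty and maximises CFSE.

square planar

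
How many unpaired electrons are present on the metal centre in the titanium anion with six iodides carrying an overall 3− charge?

1

Summing ligand charges against the −3 overall charge gives an oxidation state of +3 for titanium.
Group 4 minus oxidation state 3 gives a d¹ configuration.
In an octahedral field the d¹ configuration is t₂g¹e_g⁰ (only one arrangement possible), giving 1 unpaired electron.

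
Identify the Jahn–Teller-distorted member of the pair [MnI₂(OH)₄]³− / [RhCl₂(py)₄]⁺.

[MnI₂(OH)₄]³−: Summing ligand charges against the −3 overall charge gives an oxidation state of +3 for manganese. Manganese is a group-7 element; Mn(III) is therefore d⁴. Hydroxide and iodide are weak-field ligands for a first-row metal, so the complex is high-spin. The t₂g³e_g¹ (high-spin) configuration has an unevenly filled e_g set; the Jahn–Teller theorem predicts a tetragonal distortion (typically axial elongation) to lift the degeneracy.
[RhCl₂(py)₄]⁺: Ligand charges: each chloride is −1; pyridine is neutral. With an overall charge of +1 the rhodium centre must be in the +3 oxidation state. Rh sits in group 9, so the d-electron count is 9 − 3 = 6. A 4d ion has a large Δₒ and is invariably low-spin. The d⁶ configuration leaves the e_g set evenly filled (or empty) — no strong Jahn–Teller driving force.

[MnI₂(OH)₄]³−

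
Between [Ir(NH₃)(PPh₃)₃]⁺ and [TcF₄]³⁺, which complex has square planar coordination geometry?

For [Ir(NH₃)(PPh₃)₃]⁺: Ammonia is neutral; triphenylphosphine is neutral; balancing the +1 overall charge requires Ir(I). Group 9 minus oxidation state 1 gives a d⁸ configuration. A 5d d⁸ ion has a large crystal-field splitting; square planar leaves the high-energy d_{x²−y²} orbital empty and maximises CFSE. → square planar.
For [TcF₄]³⁺: Summing ligand charges against the +3 overall charge gives an oxidation state of +7 for technetium. Technetium is a group-7 element; Tc(VII) is therefore d⁰. A d⁰ ion has no crystal-field stabilisation preference between square planar and tetrahedral, so four ligands adopt the sterically favoured tetrahedral geometry. → tetrahedral.

[Ir(NH₃)(PPh₃)₃]⁺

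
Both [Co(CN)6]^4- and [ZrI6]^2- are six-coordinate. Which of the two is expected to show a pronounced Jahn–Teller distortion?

[Co(CN)6]^4-: Summing ligand charges against the −4 overall charge gives an oxidation state of +2 for cobalt. Cobalt is a group-9 element; Co(II) is therefore d⁷. Cyanide is a strong-field ligand (high in the spectrochemical series) for a first-row metal, so the complex is low-spin. The t₂g⁶e_g¹ (low-spin) configuration has an unevenly filled e_g set; the Jahn–Teller theorem predicts a tetragonal distortion (typically axial elongation) to lift the degeneracy.
[ZrI6]^2-: Ligand charges: each iodide is −1. With an overall charge of −2 the zirconium centre must be in the +4 oxidation state. Group 4 minus oxidation state 4 gives a d⁰ configuration. The d⁰ configuration leaves the e_g set evenly filled (or empty) — no strong Jahn–Teller driving force.

[Co(CN)6]^4-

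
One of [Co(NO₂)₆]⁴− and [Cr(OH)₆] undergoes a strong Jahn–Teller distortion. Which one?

[Co(NO₂)₆]⁴−

[Co(NO₂)₆]⁴−: Summing ligand charges against the −4 overall charge gives an oxidation state of +2 for cobalt. Co sits in group 9, so the d-electron count is 9 − 2 = 7. Nitro (N-bound nitrite) is a strong-field ligand (high in the spectrochemical series) for a first-row metal, so the complex is low-spin. The t₂g⁶e_g¹ (low-spin) configuration has an unevenly filled e_g set; the Jahn–Teller theorem predicts a tetragonal distortion (typically axial elongation) to lift the degeneracy.
[Cr(OH)₆]: Each hydroxide is −1; balancing the 0 overall charge requires Cr(VI). Group 6 minus oxidation state 6 gives a d⁰ configuration. The d⁰ configuration leaves the e_g set evenly filled (or empty) — no strong Jahn–Teller driving force.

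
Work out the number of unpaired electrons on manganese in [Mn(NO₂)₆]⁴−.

1

Summing ligand charges against the −4 overall charge gives an oxidation state of +2 for manganese.
Mn sits in group 7, so the d-electron count is 7 − 2 = 5.
The spin state decides the count: Nitro (N-bound nitrite) is a strong-field ligand (high in the spectrochemical series) for a first-row metal, so the complex is low-spin.
An octahedral low-spin d⁵ ion is t₂g⁵e_g⁰, giving 1 unpaired electron.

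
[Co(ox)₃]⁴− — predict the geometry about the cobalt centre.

octahedral

Ligand charges: each oxalate is −2. With an overall charge of −4 the cobalt centre must be in the +2 oxidation state.
Cobalt is a group-9 element; Co(II) is therefore d⁷.
Counting donor atoms: 3×oxalate (bidentate) → 6 donors. Coordination number = 6.
Six donors around a single metal centre give an octahedral coordination sphere.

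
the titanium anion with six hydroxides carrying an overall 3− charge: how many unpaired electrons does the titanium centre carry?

Each hydroxide is −1; balancing the −3 overall charge requires Ti(III).
Titanium is a group-4 element; Ti(III) is therefore d¹.
In an octahedral field the d¹ configuration is t₂g¹e_g⁰ (only one arrangement possible), giving 1 unpaired electron.

1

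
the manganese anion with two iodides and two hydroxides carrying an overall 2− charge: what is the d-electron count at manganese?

Ligand charges: each iodide is −1; each hydroxide is −1. With an overall charge of −2 the manganese centre must be in the +2 oxidation state.
Mn sits in group 7, so the d-electron count is 7 − 2 = 5.

d5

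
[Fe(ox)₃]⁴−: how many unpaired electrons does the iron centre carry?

Summing ligand charges against the −4 overall charge gives an oxidation state of +2 for iron.
Iron is a group-8 element; Fe(II) is therefore d⁶.
Counting donor atoms: 3×oxalate (bidentate) → 6 donors. Coordination number = 6.
The spin state decides the count: Oxalate is a weak-field ligand for a first-row metal, so the complex is high-spin.
An octahedral high-spin d⁶ ion is t₂g⁴e_g², giving 4 unpaired electrons.

4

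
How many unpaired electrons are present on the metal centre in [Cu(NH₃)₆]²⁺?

Ligand charges: ammonia is neutral. With an overall charge of +2 the copper centre must be in the +2 oxidation state.
Cu sits in group 11, so the d-electron count is 11 − 2 = 9.
In an octahedral field the d⁹ configuration is t₂g⁶e_g³ (only one arrangement possible), giving 1 unpaired electron.

1 unpaired electron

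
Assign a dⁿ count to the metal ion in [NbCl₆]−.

Ligand charges: each chloride is −1. With an overall charge of −1 the niobium centre must be in the +5 oxidation state.
Nb sits in group 5, so the d-electron count is 5 − 5 = 0.

d⁰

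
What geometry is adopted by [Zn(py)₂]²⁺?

linear

Pyridine is neutral; balancing the +2 overall charge requires Zn(II).
Zinc is a group-12 element; Zn(II) is therefore d¹⁰.
Coordination number: 2.
A d¹⁰ ion with only two ligands adopts a linear arrangement (sp hybridisation; no CFSE preference).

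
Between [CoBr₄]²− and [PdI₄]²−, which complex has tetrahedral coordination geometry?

For [CoBr₄]²−: Ligand charges: each bromide is −1. With an overall charge of −2 the cobalt centre must be in the +2 oxidation state. Co sits in group 9, so the d-electron count is 9 − 2 = 7. For a high-spin 3d d⁷ ion with weak-field ligands the small Δₜ gives little square-planar CFSE advantage, so four ligands adopt the sterically favoured tetrahedral geometry. → tetrahedral.
For [PdI₄]²−: Ligand charges: each iodide is −1. With an overall charge of −2 the palladium centre must be in the +2 oxidation state. Group 10 minus oxidation state 2 gives a d⁸ configuration. A 4d d⁸ ion has a large crystal-field splitting; square planar leaves the high-energy d_{x²−y²} orbital empty and maximises CFSE. → square planar.

[CoBr₄]²−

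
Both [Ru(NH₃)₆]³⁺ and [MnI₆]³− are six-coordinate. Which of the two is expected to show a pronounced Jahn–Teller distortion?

[Ru(NH₃)₆]³⁺: Ligand charges: ammonia is neutral. With an overall charge of +3 the ruthenium centre must be in the +3 oxidation state. Ruthenium is a group-8 element; Ru(III) is therefore d⁵. A 4d ion has a large Δₒ and is invariably low-spin. The d⁵ configuration leaves the e_g set evenly filled (or empty) — no strong Jahn–Teller driving force.
[MnI₆]³−: Ligand charges: each iodide is −1. With an overall charge of −3 the manganese centre must be in the +3 oxidation state. Manganese is a group-7 element; Mn(III) is therefore d⁴. Iodide is a weak-field ligand for a first-row metal, so the complex is high-spin. The t₂g³e_g¹ (high-spin) configuration has an unevenly filled e_g set; the Jahn–Teller theorem predicts a tetragonal distortion (typically axial elongation) to lift the degeneracy.

[MnI₆]³−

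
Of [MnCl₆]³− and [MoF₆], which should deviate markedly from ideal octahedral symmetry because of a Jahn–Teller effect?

[MnCl₆]³−

[MnCl₆]³−: Summing ligand charges against the −3 overall charge gives an oxidation state of +3 for manganese. Mn sits in group 7, so the d-electron count is 7 − 3 = 4. Chloride is a weak-field ligand for a first-row metal, so the complex is high-spin. The t₂g³e_g¹ (high-spin) configuration has an unevenly filled e_g set; the Jahn–Teller theorem predicts a tetragonal distortion (typically axial elongation) to lift the degeneracy.
[MoF₆]: Each fluoride is −1; balancing the 0 overall charge requires Mo(VI). Mo sits in group 6, so the d-electron count is 6 − 6 = 0. The d⁰ configuration leaves the e_g set evenly filled (or empty) — no strong Jahn–Teller driving force.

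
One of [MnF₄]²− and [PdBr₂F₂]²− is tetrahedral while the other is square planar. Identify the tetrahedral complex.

For [MnF₄]²−: Summing ligand charges against the −2 overall charge gives an oxidation state of +2 for manganese. Group 7 minus oxidation state 2 gives a d⁵ configuration. A high-spin d⁵ ion has zero CFSE in either geometry, so four ligands adopt the sterically favoured tetrahedral geometry. → tetrahedral.
For [PdBr₂F₂]²−: Ligand charges: each bromide is −1; each fluoride is −1. With an overall charge of −2 the palladium centre must be in the +2 oxidation state. Palladium is a group-10 element; Pd(II) is therefore d⁸. A 4d d⁸ ion has a large crystal-field splitting; square planar leaves the high-energy d_{x²−y²} orbital empty and maximises CFSE. → square planar.

[MnF₄]²−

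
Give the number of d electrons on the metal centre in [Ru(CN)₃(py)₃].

d⁵

Summing ligand charges against the 0 overall charge gives an oxidation state of +3 for ruthenium.
Ruthenium is a group-8 element; Ru(III) is therefore d⁵.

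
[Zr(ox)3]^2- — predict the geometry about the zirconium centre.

Summing ligand charges against the −2 overall charge gives an oxidation state of +4 for zirconium.
Zirconium is a group-4 element; Zr(IV) is therefore d⁰.
Counting donor atoms: 3×oxalate (bidentate) → 6 donors. Coordination number = 6.
Six donors around a single metal centre give an octahedral coordination sphere.

octahedral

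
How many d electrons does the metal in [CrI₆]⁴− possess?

Each iodide is −1; balancing the −4 overall charge requires Cr(II).
Chromium is a group-6 element; Cr(II) is therefore d⁴.

d⁴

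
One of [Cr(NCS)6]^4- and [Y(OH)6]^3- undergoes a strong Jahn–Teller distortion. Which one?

[Cr(NCS)6]^4-: Ligand charges: each isothiocyanate is −1. With an overall charge of −4 the chromium centre must be in the +2 oxidation state. Group 6 minus oxidation state 2 gives a d⁴ configuration. Isothiocyanate is a weak-field ligand for a first-row metal, so the complex is high-spin. The t₂g³e_g¹ (high-spin) configuration has an unevenly filled e_g set; the Jahn–Teller theorem predicts a tetragonal distortion (typically axial elongation) to lift the degeneracy.
[Y(OH)6]^3-: Ligand charges: each hydroxide is −1. With an overall charge of −3 the yttrium centre must be in the +3 oxidation state. Group 3 minus oxidation state 3 gives a d⁰ configuration. The d⁰ configuration leaves the e_g set evenly filled (or empty) — no strong Jahn–Teller driving force.

[Cr(NCS)6]^4-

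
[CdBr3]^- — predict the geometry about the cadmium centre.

trigonal planar

Ligand charges: each bromide is −1. With an overall charge of −1 the cadmium centre must be in the +2 oxidation state.
Group 12 minus oxidation state 2 gives a d¹⁰ configuration.
Coordination number: 3.
Three ligands around a d¹⁰ centre minimise repulsion in a trigonal-planar arrangement.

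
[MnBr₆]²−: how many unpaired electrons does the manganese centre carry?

Summing ligand charges against the −2 overall charge gives an oxidation state of +4 for manganese.
Mn sits in group 7, so the d-electron count is 7 − 4 = 3.
In an octahedral field the d³ configuration is t₂g³e_g⁰ (only one arrangement possible), giving 3 unpaired electrons.

3 unpaired electrons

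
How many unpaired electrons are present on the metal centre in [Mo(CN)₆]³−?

3

Ligand charges: each cyanide is −1. With an overall charge of −3 the molybdenum centre must be in the +3 oxidation state.
Group 6 minus oxidation state 3 gives a d³ configuration.
In an octahedral field the d³ configuration is t₂g³e_g⁰ (only one arrangement possible), giving 3 unpaired electrons.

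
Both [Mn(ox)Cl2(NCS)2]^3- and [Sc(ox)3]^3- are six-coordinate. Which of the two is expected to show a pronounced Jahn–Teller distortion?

[Mn(ox)Cl2(NCS)2]^3-

[Mn(ox)Cl2(NCS)2]^3-: Summing ligand charges against the −3 overall charge gives an oxidation state of +3 for manganese. Mn sits in group 7, so the d-electron count is 7 − 3 = 4. Chloride, isothiocyanate, and oxalate are weak-field ligands for a first-row metal, so the complex is high-spin. The t₂g³e_g¹ (high-spin) configuration has an unevenly filled e_g set; the Jahn–Teller theorem predicts a tetragonal distortion (typically axial elongation) to lift the degeneracy.
[Sc(ox)3]^3-: Each oxalate is −2; balancing the −3 overall charge requires Sc(III). Scandium is a group-3 element; Sc(III) is therefore d⁰. The d⁰ configuration leaves the e_g set evenly filled (or empty) — no strong Jahn–Teller driving force.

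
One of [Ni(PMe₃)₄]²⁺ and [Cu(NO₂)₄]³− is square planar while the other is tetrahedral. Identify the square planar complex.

For [Ni(PMe₃)₄]²⁺: Trimethylphosphine is neutral; balancing the +2 overall charge requires Ni(II). Nickel is a group-10 element; Ni(II) is therefore d⁸. Trimethylphosphine is a strong-field ligand (high in the spectrochemical series). A 3d d⁸ ion with strong-field ligands gains enough CFSE to favour square planar over tetrahedral. → square planar.
For [Cu(NO₂)₄]³−: Summing ligand charges against the −3 overall charge gives an oxidation state of +1 for copper. Group 11 minus oxidation state 1 gives a d¹⁰ configuration. A d¹⁰ ion has no crystal-field stabilisation preference between square planar and tetrahedral, so four ligands adopt the sterically favoured tetrahedral geometry. → tetrahedral.

[Ni(PMe₃)₄]²⁺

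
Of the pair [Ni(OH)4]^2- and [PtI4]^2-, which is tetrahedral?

[Ni(OH)4]^2-

For [Ni(OH)4]^2-: Ligand charges: each hydroxide is −1. With an overall charge of −2 the nickel centre must be in the +2 oxidation state. Ni sits in group 10, so the d-electron count is 10 − 2 = 8. Hydroxide is a weak-field ligand. With weak-field ligands the CFSE gain from square planar is small, so a 3d d⁸ ion takes the sterically preferred tetrahedral geometry. → tetrahedral.
For [PtI4]^2-: Ligand charges: each iodide is −1. With an overall charge of −2 the platinum centre must be in the +2 oxidation state. Pt sits in group 10, so the d-electron count is 10 − 2 = 8. A 5d d⁸ ion has a large crystal-field splitting; square planar leaves the high-energy d_{x²−y²} orbital empty and maximises CFSE. → square planar.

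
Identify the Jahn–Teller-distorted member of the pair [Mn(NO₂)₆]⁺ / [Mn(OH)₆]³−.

[Mn(NO₂)₆]⁺: Each nitro (N-bound nitrite) is −1; balancing the +1 overall charge requires Mn(VII). Mn sits in group 7, so the d-electron count is 7 − 7 = 0. The d⁰ configuration leaves the e_g set evenly filled (or empty) — no strong Jahn–Teller driving force.
[Mn(OH)₆]³−: Summing ligand charges against the −3 overall charge gives an oxidation state of +3 for manganese. Mn sits in group 7, so the d-electron count is 7 − 3 = 4. Hydroxide is a weak-field ligand for a first-row metal, so the complex is high-spin. The t₂g³e_g¹ (high-spin) configuration has an unevenly filled e_g set; the Jahn–Teller theorem predicts a tetragonal distortion (typically axial elongation) to lift the degeneracy.

[Mn(OH)₆]³−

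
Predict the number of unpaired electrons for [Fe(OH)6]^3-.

Ligand charges: each hydroxide is −1. With an overall charge of −3 the iron centre must be in the +3 oxidation state.
Iron is a group-8 element; Fe(III) is therefore d⁵.
The spin state decides the count: Hydroxide is a weak-field ligand for a first-row metal, so the complex is high-spin.
An octahedral high-spin d⁵ ion is t₂g³e_g², giving 5 unpaired electrons.

5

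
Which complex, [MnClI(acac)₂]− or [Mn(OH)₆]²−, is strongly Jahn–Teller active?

[MnClI(acac)₂]−

[MnClI(acac)₂]−: Summing ligand charges against the −1 overall charge gives an oxidation state of +3 for manganese. Manganese is a group-7 element; Mn(III) is therefore d⁴. Acetylacetonate, chloride, and iodide are weak-field ligands for a first-row metal, so the complex is high-spin. The t₂g³e_g¹ (high-spin) configuration has an unevenly filled e_g set; the Jahn–Teller theorem predicts a tetragonal distortion (typically axial elongation) to lift the degeneracy.
[Mn(OH)₆]²−: Summing ligand charges against the −2 overall charge gives an oxidation state of +4 for manganese. Manganese is a group-7 element; Mn(IV) is therefore d³. The d³ configuration leaves the e_g set evenly filled (or empty) — no strong Jahn–Teller driving force.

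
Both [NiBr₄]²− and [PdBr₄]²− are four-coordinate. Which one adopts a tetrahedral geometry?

[NiBr₄]²−

For [NiBr₄]²−: Ligand charges: each bromide is −1. With an overall charge of −2 the nickel centre must be in the +2 oxidation state. Group 10 minus oxidation state 2 gives a d⁸ configuration. Bromide is a weak-field ligand. With weak-field ligands the CFSE gain from square planar is small, so a 3d d⁸ ion takes the sterically preferred tetrahedral geometry. → tetrahedral.
For [PdBr₄]²−: Ligand charges: each bromide is −1. With an overall charge of −2 the palladium centre must be in the +2 oxidation state. Palladium is a group-10 element; Pd(II) is therefore d⁸. A 4d d⁸ ion has a large crystal-field splitting; square planar leaves the high-energy d_{x²−y²} orbital empty and maximises CFSE. → square planar.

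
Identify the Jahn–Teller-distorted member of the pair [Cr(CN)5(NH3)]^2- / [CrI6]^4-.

[CrI6]^4-

[Cr(CN)5(NH3)]^2-: Each cyanide is −1; ammonia is neutral; balancing the −2 overall charge requires Cr(III). Chromium is a group-6 element; Cr(III) is therefore d³. The d³ configuration leaves the e_g set evenly filled (or empty) — no strong Jahn–Teller driving force.
[CrI6]^4-: Ligand charges: each iodide is −1. With an overall charge of −4 the chromium centre must be in the +2 oxidation state. Chromium is a group-6 element; Cr(II) is therefore d⁴. Iodide is a weak-field ligand for a first-row metal, so the complex is high-spin. The t₂g³e_g¹ (high-spin) configuration has an unevenly filled e_g set; the Jahn–Teller theorem predicts a tetragonal distortion (typically axial elongation) to lift the degeneracy.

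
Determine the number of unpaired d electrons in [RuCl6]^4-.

0

Ligand charges: each chloride is −1. With an overall charge of −4 the ruthenium centre must be in the +2 oxidation state.
Ru sits in group 8, so the d-electron count is 8 − 2 = 6.
The spin state decides the count: a 4d ion has a large Δₒ and is invariably low-spin.
An octahedral low-spin d⁶ ion is t₂g⁶e_g⁰, giving 0 unpaired electrons.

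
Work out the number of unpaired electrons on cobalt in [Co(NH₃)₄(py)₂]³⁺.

Summing ligand charges against the +3 overall charge gives an oxidation state of +3 for cobalt.
Co sits in group 9, so the d-electron count is 9 − 3 = 6.
The spin state decides the count: Co(III) has an exceptionally large octahedral splitting and is low-spin with essentially every ligand except fluoride.
An octahedral low-spin d⁶ ion is t₂g⁶e_g⁰, giving 0 unpaired electrons.

0 unpaired electrons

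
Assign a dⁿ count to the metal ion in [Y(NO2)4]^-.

d⁰

Each nitro (N-bound nitrite) is −1; balancing the −1 overall charge requires Y(III).
Yttrium is a group-3 element; Y(III) is therefore d⁰.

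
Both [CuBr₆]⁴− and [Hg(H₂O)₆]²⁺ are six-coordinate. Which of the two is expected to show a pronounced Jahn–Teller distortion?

[CuBr₆]⁴−

[CuBr₆]⁴−: Summing ligand charges against the −4 overall charge gives an oxidation state of +2 for copper. Group 11 minus oxidation state 2 gives a d⁹ configuration. The t₂g⁶e_g³ configuration has an unevenly filled e_g set; the Jahn–Teller theorem predicts a tetragonal distortion (typically axial elongation) to lift the degeneracy.
[Hg(H₂O)₆]²⁺: Water is neutral; balancing the +2 overall charge requires Hg(II). Group 12 minus oxidation state 2 gives a d¹⁰ configuration. The d¹⁰ configuration leaves the e_g set evenly filled (or empty) — no strong Jahn–Teller driving force.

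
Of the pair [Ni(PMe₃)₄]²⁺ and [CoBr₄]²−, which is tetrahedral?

[CoBr₄]²−

For [Ni(PMe₃)₄]²⁺: Trimethylphosphine is neutral; balancing the +2 overall charge requires Ni(II). Ni sits in group 10, so the d-electron count is 10 − 2 = 8. Trimethylphosphine is a strong-field ligand (high in the spectrochemical series). A 3d d⁸ ion with strong-field ligands gains enough CFSE to favour square planar over tetrahedral. → square planar.
For [CoBr₄]²−: Summing ligand charges against the −2 overall charge gives an oxidation state of +2 for cobalt. Co sits in group 9, so the d-electron count is 9 − 2 = 7. For a high-spin 3d d⁷ ion with weak-field ligands the small Δₜ gives little square-planar CFSE advantage, so four ligands adopt the sterically favoured tetrahedral geometry. → tetrahedral.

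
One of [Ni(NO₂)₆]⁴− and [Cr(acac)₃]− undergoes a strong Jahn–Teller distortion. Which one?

[Cr(acac)₃]−

[Ni(NO₂)₆]⁴−: Summing ligand charges against the −4 overall charge gives an oxidation state of +2 for nickel. Nickel is a group-10 element; Ni(II) is therefore d⁸. The d⁸ configuration leaves the e_g set evenly filled (or empty) — no strong Jahn–Teller driving force.
[Cr(acac)₃]−: Each acetylacetonate is −1; balancing the −1 overall charge requires Cr(II). Cr sits in group 6, so the d-electron count is 6 − 2 = 4. Acetylacetonate is a weak-field ligand for a first-row metal, so the complex is high-spin. The t₂g³e_g¹ (high-spin) configuration has an unevenly filled e_g set; the Jahn–Teller theorem predicts a tetragonal distortion (typically axial elongation) to lift the degeneracy.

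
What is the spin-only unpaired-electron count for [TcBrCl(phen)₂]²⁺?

Ligand charges: each bromide is −1; each chloride is −1; 1,10-phenanthroline is neutral. With an overall charge of +2 the technetium centre must be in the +4 oxidation state.
Group 7 minus oxidation state 4 gives a d³ configuration.
Counting donor atoms: 1×bromide (monodentate) → 1 donor; 1×chloride (monodentate) → 1 donor; 2×1,10-phenanthroline (bidentate) → 4 donors. Coordination number = 6.
In an octahedral field the d³ configuration is t₂g³e_g⁰ (only one arrangement possible), giving 3 unpaired electrons.

3 unpaired electrons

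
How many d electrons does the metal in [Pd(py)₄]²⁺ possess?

d⁸

Pyridine is neutral; balancing the +2 overall charge requires Pd(II).
Group 10 minus oxidation state 2 gives a d⁸ configuration.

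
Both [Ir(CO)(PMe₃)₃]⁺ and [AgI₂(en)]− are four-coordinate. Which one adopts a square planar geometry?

[Ir(CO)(PMe₃)₃]⁺

For [Ir(CO)(PMe₃)₃]⁺: Carbonyl is neutral; trimethylphosphine is neutral; balancing the +1 overall charge requires Ir(I). Group 9 minus oxidation state 1 gives a d⁸ configuration. A 5d d⁸ ion has a large crystal-field splitting; square planar leaves the high-energy d_{x²−y²} orbital empty and maximises CFSE. → square planar.
For [AgI₂(en)]−: Ligand charges: each iodide is −1; ethylenediamine is neutral. With an overall charge of −1 the silver centre must be in the +1 oxidation state. Silver is a group-11 element; Ag(I) is therefore d¹⁰. A d¹⁰ ion has no crystal-field stabilisation preference between square planar and tetrahedral, so four ligands adopt the sterically favoured tetrahedral geometry. → tetrahedral.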